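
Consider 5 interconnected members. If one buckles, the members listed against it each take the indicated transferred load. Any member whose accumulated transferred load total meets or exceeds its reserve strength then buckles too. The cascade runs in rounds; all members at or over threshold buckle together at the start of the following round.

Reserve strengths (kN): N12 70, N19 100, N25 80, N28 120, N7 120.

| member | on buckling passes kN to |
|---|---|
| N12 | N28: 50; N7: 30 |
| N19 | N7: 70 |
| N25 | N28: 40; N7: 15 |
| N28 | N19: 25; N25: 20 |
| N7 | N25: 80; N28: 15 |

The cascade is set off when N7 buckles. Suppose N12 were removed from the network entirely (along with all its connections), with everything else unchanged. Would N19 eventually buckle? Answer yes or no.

no

With N12 removed:
Round 1 — N7 buckles (initial).
  N25: +80 → 80 ≥ 80
  N28: +15 → 15 < 120
Round 2 — N25 buckles.
  N28: +40 → 55 < 120
No further bucklings.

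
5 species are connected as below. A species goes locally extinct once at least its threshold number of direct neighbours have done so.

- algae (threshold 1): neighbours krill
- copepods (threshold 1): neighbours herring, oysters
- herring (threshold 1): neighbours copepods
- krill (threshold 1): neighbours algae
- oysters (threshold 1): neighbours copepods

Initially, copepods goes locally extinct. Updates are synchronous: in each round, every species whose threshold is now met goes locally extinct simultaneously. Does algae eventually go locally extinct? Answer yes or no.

Round 1 — copepods goes locally extinct (initial).
Round 2 — checking thresholds:
  herring: 1 of 1 neighbours ≥ 1, goes locally extinct.
  oysters: 1 of 1 neighbours ≥ 1, goes locally extinct.
Round 3 — no new extinctions; cascade stops.

no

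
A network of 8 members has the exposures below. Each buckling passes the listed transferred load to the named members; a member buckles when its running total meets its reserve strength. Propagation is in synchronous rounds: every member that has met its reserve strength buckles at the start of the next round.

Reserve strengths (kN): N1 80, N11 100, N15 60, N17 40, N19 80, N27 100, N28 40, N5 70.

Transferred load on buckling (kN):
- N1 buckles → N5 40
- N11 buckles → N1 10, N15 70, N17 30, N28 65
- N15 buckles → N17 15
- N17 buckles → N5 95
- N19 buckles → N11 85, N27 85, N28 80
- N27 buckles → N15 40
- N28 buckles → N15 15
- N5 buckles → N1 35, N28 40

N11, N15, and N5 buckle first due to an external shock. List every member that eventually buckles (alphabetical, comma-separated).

N11, N15, N17, N28, N5

Round 1 — N11, N15, N5 buckle (initial).
  N1: +10+35 → 45 < 80
  N17: +30+15 → 45 ≥ 40
  N28: +65+40 → 105 ≥ 40
Round 2 — N17, N28 buckle.
No further bucklings.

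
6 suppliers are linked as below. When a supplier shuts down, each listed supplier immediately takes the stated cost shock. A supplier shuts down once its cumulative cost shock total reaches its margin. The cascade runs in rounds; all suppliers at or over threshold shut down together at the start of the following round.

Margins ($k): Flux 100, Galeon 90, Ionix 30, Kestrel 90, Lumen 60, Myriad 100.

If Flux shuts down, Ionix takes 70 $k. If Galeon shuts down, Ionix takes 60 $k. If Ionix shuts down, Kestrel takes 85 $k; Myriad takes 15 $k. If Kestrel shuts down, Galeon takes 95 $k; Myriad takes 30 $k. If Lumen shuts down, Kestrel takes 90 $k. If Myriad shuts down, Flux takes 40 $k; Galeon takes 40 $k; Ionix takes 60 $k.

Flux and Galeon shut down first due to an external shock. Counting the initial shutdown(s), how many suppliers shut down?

Round 1 — Flux, Galeon shut down (initial).
  Ionix: +70+60 → 130 ≥ 30
Round 2 — Ionix shuts down.
  Kestrel: +85 → 85 < 90
  Myriad: +15 → 15 < 100
No further shutdowns.

3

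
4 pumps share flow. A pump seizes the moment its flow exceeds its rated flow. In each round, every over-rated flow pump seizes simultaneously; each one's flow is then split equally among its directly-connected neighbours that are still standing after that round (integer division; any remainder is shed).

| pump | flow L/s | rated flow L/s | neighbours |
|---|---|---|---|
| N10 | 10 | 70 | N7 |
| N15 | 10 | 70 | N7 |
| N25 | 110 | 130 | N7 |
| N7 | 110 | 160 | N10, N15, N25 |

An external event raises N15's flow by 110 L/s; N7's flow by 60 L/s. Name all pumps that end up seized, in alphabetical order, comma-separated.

Round 1 — N15 at 120 > 70; N7 at 170 > 160. N15, N7 seize.
  N15 sheds 120 L/s: no online neighbours, lost.
  N7 sheds 170 L/s to N10, N25: 85 each.
    N10: 10+85 = 95 > 70
    N25: 110+85 = 195 > 130
Round 2 — N10, N25 seize.
  N10 sheds 95 L/s: no online neighbours, lost.
  N25 sheds 195 L/s: no online neighbours, lost.
No further seizures.

N10, N15, N25, N7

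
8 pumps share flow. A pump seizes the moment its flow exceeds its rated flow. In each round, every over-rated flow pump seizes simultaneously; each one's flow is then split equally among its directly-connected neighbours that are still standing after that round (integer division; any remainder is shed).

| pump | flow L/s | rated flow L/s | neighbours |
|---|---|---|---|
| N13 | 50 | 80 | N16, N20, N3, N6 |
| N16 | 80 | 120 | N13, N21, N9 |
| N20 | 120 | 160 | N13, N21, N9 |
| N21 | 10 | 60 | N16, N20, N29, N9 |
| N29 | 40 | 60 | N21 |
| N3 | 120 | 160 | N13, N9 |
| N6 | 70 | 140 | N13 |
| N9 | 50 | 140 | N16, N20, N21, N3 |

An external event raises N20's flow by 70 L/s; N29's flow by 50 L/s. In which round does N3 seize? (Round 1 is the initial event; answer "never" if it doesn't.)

4

Round 1 — N20 at 190 > 160; N29 at 90 > 60. N20, N29 seize.
  N20 sheds 190 L/s to N13, N21, N9: 63 each (1 lost).
    N13: 50+63 = 113 > 80
    N21: 10+63 = 73 > 60
    N9: 50+63 = 113 ≤ 140
  N29 sheds 90 L/s to N21: 90 each.
    N21: 73+90 = 163 > 60
Round 2 — N13, N21 seize.
  N13 sheds 113 L/s to N16, N3, N6: 37 each (2 lost).
    N16: 80+37 = 117 ≤ 120
    N3: 120+37 = 157 ≤ 160
    N6: 70+37 = 107 ≤ 140
  N21 sheds 163 L/s to N16, N9: 81 each (1 lost).
    N16: 117+81 = 198 > 120
    N9: 113+81 = 194 > 140
Round 3 — N16, N9 seize.
  N16 sheds 198 L/s: no online neighbours, lost.
  N9 sheds 194 L/s to N3: 194 each.
    N3: 157+194 = 351 > 160
Round 4 — N3 seizes.
  N3 sheds 351 L/s: no online neighbours, lost.
No further seizures.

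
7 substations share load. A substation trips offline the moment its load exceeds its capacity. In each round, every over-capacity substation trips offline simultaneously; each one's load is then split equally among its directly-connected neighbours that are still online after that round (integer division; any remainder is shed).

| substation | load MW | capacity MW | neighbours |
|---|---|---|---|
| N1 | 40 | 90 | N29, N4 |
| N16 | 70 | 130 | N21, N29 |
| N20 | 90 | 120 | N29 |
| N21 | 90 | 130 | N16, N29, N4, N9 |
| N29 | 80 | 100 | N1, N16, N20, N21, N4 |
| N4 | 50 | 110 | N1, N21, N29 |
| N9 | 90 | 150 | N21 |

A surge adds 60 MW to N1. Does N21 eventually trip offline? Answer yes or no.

yes

Round 1 — N1 at 100 > 90. N1 trips offline.
  N1 sheds 100 MW to N29, N4: 50 each.
    N29: 80+50 = 130 > 100
    N4: 50+50 = 100 ≤ 110
Round 2 — N29 trips offline.
  N29 sheds 130 MW to N16, N20, N21, N4: 32 each (2 lost).
    N16: 70+32 = 102 ≤ 130
    N20: 90+32 = 122 > 120
    N21: 90+32 = 122 ≤ 130
    N4: 100+32 = 132 > 110
Round 3 — N20, N4 trip offline.
  N20 sheds 122 MW: no online neighbours, lost.
  N4 sheds 132 MW to N21: 132 each.
    N21: 122+132 = 254 > 130
Round 4 — N21 trips offline.
  N21 sheds 254 MW to N16, N9: 127 each.
    N16: 102+127 = 229 > 130
    N9: 90+127 = 217 > 150
Round 5 — N16, N9 trip offline.
  N16 sheds 229 MW: no online neighbours, lost.
  N9 sheds 217 MW: no online neighbours, lost.
No further trips.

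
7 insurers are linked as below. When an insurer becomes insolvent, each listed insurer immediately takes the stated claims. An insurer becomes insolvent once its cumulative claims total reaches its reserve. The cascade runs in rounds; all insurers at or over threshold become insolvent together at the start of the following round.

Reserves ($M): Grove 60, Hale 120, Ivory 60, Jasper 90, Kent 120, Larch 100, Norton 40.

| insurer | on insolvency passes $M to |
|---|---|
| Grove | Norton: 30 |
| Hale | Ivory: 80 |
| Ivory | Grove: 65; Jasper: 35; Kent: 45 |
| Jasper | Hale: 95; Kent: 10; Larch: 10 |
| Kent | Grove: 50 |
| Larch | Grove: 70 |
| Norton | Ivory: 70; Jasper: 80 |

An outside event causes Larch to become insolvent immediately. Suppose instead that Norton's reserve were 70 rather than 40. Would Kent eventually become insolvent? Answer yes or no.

With Norton's reserve at 70:
Round 1 — Larch becomes insolvent (initial).
  Grove: +70 → 70 ≥ 60
Round 2 — Grove becomes insolvent.
  Norton: +30 → 30 < 70
No further insolvencies.

no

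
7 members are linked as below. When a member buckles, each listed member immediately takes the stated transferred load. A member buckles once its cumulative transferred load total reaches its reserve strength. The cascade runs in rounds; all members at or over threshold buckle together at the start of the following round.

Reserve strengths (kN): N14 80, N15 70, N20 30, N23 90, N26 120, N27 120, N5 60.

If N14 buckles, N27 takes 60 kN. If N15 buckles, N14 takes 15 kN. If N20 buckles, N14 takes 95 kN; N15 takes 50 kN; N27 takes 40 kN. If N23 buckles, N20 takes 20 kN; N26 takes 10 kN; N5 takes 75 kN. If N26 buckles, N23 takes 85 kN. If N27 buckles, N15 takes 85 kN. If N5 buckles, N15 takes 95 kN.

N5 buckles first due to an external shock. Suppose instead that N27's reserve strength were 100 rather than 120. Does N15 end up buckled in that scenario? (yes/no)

With N27's reserve strength at 100:
Round 1 — N5 buckles (initial).
  N15: +95 → 95 ≥ 70
Round 2 — N15 buckles.
  N14: +15 → 15 < 80
No further bucklings.

yes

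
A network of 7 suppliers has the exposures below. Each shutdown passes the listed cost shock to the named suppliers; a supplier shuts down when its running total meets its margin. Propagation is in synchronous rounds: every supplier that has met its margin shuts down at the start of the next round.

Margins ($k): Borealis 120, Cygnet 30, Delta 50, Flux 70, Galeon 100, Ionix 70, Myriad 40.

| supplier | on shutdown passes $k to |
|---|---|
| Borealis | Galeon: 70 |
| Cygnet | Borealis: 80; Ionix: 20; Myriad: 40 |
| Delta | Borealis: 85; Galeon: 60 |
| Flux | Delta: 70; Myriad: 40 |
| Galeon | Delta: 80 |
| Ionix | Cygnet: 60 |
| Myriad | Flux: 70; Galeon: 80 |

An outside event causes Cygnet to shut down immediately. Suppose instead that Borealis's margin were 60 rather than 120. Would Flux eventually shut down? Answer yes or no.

With Borealis's margin at 60:
Round 1 — Cygnet shuts down (initial).
  Borealis: +80 → 80 ≥ 60
  Ionix: +20 → 20 < 70
  Myriad: +40 → 40 ≥ 40
Round 2 — Borealis, Myriad shut down.
  Flux: +70 → 70 ≥ 70
  Galeon: +70+80 → 150 ≥ 100
Round 3 — Flux, Galeon shut down.
  Delta: +70+80 → 150 ≥ 50
Round 4 — Delta shuts down.
No further shutdowns.

yes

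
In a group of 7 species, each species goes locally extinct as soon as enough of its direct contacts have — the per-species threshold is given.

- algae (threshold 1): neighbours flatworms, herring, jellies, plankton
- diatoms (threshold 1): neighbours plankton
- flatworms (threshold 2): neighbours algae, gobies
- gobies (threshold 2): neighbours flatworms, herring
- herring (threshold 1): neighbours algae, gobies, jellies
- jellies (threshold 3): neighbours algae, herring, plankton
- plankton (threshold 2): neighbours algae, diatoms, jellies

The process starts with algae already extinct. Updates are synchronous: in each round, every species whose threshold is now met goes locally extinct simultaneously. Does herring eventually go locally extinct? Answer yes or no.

Round 1 — algae goes locally extinct (initial).
Round 2 — checking thresholds:
  flatworms: 1 of 2 neighbours < 2, holds.
  herring: 1 of 3 neighbours ≥ 1, goes locally extinct.
  jellies: 1 of 3 neighbours < 3, holds.
  plankton: 1 of 3 neighbours < 2, holds.
Round 3 — no new extinctions; cascade stops.

yes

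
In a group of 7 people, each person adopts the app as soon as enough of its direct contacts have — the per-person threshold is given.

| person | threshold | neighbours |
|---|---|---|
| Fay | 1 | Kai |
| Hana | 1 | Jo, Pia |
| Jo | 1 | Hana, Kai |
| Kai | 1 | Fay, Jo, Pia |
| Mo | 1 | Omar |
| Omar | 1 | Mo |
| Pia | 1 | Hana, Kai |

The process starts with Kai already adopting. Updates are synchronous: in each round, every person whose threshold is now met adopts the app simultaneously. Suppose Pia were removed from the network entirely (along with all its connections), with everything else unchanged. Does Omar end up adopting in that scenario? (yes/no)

With Pia removed:
Round 1 — Kai adopts the app (initial).
Round 2 — checking thresholds:
  Fay: 1 of 1 neighbours ≥ 1, adopts the app.
  Jo: 1 of 2 neighbours ≥ 1, adopts the app.
Round 3 — checking thresholds:
  Hana: 1 of 1 neighbours ≥ 1, adopts the app.
Round 4 — no new adoptions; cascade stops.

no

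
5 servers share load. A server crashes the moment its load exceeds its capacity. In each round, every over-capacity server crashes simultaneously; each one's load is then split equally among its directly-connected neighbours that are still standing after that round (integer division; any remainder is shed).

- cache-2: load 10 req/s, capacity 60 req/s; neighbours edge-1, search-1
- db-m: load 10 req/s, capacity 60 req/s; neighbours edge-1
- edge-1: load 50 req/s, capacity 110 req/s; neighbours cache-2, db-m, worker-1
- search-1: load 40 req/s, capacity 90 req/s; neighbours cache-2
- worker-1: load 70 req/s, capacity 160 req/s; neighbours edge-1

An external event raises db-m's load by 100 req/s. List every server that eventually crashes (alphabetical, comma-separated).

Round 1 — db-m at 110 > 60. db-m crashes.
  db-m sheds 110 req/s to edge-1: 110 each.
    edge-1: 50+110 = 160 > 110
Round 2 — edge-1 crashes.
  edge-1 sheds 160 req/s to cache-2, worker-1: 80 each.
    cache-2: 10+80 = 90 > 60
    worker-1: 70+80 = 150 ≤ 160
Round 3 — cache-2 crashes.
  cache-2 sheds 90 req/s to search-1: 90 each.
    search-1: 40+90 = 130 > 90
Round 4 — search-1 crashes.
  search-1 sheds 130 req/s: no online neighbours, lost.
No further crashes.

cache-2, db-m, edge-1, search-1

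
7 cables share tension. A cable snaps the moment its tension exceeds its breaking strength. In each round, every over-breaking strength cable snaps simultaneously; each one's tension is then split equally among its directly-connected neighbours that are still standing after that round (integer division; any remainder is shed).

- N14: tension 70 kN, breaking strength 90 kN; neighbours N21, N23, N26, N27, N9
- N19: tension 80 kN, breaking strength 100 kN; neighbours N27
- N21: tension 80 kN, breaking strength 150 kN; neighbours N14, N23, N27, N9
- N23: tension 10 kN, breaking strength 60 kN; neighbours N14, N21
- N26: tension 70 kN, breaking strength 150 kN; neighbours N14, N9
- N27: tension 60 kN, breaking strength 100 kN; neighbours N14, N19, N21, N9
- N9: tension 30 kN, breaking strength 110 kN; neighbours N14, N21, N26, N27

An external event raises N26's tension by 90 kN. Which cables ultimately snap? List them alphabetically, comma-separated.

N14, N19, N21, N23, N26, N27, N9

Round 1 — N26 at 160 > 150. N26 snaps.
  N26 sheds 160 kN to N14, N9: 80 each.
    N14: 70+80 = 150 > 90
    N9: 30+80 = 110 ≤ 110
Round 2 — N14 snaps.
  N14 sheds 150 kN to N21, N23, N27, N9: 37 each (2 lost).
    N21: 80+37 = 117 ≤ 150
    N23: 10+37 = 47 ≤ 60
    N27: 60+37 = 97 ≤ 100
    N9: 110+37 = 147 > 110
Round 3 — N9 snaps.
  N9 sheds 147 kN to N21, N27: 73 each (1 lost).
    N21: 117+73 = 190 > 150
    N27: 97+73 = 170 > 100
Round 4 — N21, N27 snap.
  N21 sheds 190 kN to N23: 190 each.
    N23: 47+190 = 237 > 60
  N27 sheds 170 kN to N19: 170 each.
    N19: 80+170 = 250 > 100
Round 5 — N19, N23 snap.
  N19 sheds 250 kN: no online neighbours, lost.
  N23 sheds 237 kN: no online neighbours, lost.
No further breaks.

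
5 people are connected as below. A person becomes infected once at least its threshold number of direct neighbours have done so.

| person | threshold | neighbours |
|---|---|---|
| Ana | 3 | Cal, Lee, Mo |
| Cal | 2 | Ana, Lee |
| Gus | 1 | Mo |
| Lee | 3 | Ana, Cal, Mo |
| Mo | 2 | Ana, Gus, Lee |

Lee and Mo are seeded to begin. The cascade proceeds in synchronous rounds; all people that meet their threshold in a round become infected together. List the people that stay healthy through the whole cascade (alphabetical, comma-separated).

Ana, Cal

Round 1 — Lee, Mo become infected (initial).
Round 2 — checking thresholds:
  Ana: 2 of 3 neighbours < 3, not yet.
  Cal: 1 of 2 neighbours < 2, not yet.
  Gus: 1 of 1 neighbours ≥ 1, becomes infected.
Round 3 — no new infections; cascade stops.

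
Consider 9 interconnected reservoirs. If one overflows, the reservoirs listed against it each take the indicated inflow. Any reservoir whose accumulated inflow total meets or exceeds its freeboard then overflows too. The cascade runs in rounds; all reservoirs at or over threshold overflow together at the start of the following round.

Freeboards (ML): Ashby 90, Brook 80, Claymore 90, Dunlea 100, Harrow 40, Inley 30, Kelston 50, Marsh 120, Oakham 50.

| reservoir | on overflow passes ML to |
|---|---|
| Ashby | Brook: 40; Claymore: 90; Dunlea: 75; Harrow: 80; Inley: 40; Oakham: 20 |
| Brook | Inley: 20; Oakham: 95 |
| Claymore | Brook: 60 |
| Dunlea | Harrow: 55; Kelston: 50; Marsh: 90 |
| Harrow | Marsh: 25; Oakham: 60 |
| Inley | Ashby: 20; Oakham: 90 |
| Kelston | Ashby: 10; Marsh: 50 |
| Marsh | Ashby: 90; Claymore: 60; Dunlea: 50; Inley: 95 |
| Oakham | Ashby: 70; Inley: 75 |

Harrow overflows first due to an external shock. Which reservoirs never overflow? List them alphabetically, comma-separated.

Dunlea, Kelston, Marsh

Round 1 — Harrow overflows (initial).
  Marsh: +25 → 25 < 120
  Oakham: +60 → 60 ≥ 50
Round 2 — Oakham overflows.
  Ashby: +70 → 70 < 90
  Inley: +75 → 75 ≥ 30
Round 3 — Inley overflows.
  Ashby: +20 → 90 ≥ 90
Round 4 — Ashby overflows.
  Brook: +40 → 40 < 80
  Claymore: +90 → 90 ≥ 90
  Dunlea: +75 → 75 < 100
Round 5 — Claymore overflows.
  Brook: +60 → 100 ≥ 80
Round 6 — Brook overflows.
No further overflows.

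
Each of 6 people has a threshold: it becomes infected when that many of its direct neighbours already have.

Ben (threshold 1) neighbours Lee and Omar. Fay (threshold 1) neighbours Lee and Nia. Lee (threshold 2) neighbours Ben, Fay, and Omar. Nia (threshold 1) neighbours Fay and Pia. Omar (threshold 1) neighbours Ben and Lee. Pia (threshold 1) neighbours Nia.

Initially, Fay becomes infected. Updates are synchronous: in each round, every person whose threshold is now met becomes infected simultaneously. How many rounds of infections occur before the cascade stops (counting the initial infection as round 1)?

Round 1 — Fay becomes infected (initial).
Round 2 — checking thresholds:
  Lee: 1 of 3 neighbours < 2, not yet.
  Nia: 1 of 2 neighbours ≥ 1, becomes infected.
Round 3 — checking thresholds:
  Lee: 1 of 3 neighbours < 2, not yet.
  Pia: 1 of 1 neighbours ≥ 1, becomes infected.
Round 4 — no new infections; cascade stops.

3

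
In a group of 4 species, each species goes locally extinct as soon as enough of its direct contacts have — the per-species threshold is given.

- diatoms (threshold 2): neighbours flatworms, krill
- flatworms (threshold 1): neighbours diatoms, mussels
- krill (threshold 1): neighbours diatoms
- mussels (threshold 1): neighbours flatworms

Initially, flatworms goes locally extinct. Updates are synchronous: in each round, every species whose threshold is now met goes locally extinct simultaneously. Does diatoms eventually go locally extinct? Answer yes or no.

no

Round 1 — flatworms goes locally extinct (initial).
Round 2 — checking thresholds:
  diatoms: 1 of 2 neighbours < 2, holds.
  mussels: 1 of 1 neighbours ≥ 1, goes locally extinct.
Round 3 — no new extinctions; cascade stops.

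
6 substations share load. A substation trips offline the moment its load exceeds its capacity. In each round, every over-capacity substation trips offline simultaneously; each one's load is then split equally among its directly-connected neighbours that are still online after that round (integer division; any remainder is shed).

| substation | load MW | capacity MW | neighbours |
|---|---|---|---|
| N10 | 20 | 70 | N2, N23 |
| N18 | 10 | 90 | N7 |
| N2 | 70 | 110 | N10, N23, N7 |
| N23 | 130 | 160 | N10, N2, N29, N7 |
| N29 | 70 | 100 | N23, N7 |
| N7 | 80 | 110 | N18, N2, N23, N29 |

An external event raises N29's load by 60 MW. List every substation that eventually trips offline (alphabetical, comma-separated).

N10, N2, N23, N29, N7

Round 1 — N29 at 130 > 100. N29 trips offline.
  N29 sheds 130 MW to N23, N7: 65 each.
    N23: 130+65 = 195 > 160
    N7: 80+65 = 145 > 110
Round 2 — N23, N7 trip offline.
  N23 sheds 195 MW to N10, N2: 97 each (1 lost).
    N10: 20+97 = 117 > 70
    N2: 70+97 = 167 > 110
  N7 sheds 145 MW to N18, N2: 72 each (1 lost).
    N18: 10+72 = 82 ≤ 90
    N2: 167+72 = 239 > 110
Round 3 — N10, N2 trip offline.
  N10 sheds 117 MW: no online neighbours, lost.
  N2 sheds 239 MW: no online neighbours, lost.
No further trips.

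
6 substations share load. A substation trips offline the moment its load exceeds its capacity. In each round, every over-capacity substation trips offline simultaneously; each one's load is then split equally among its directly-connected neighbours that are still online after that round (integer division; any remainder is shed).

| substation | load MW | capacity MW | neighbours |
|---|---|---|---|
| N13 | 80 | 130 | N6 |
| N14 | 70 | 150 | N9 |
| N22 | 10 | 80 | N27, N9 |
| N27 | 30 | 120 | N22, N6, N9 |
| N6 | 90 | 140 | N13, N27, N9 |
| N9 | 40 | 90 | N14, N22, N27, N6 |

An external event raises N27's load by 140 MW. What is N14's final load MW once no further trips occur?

118

Round 1 — N27 at 170 > 120. N27 trips offline.
  N27 sheds 170 MW to N22, N6, N9: 56 each (2 lost).
    N22: 10+56 = 66 ≤ 80
    N6: 90+56 = 146 > 140
    N9: 40+56 = 96 > 90
Round 2 — N6, N9 trip offline.
  N6 sheds 146 MW to N13: 146 each.
    N13: 80+146 = 226 > 130
  N9 sheds 96 MW to N14, N22: 48 each.
    N14: 70+48 = 118 ≤ 150
    N22: 66+48 = 114 > 80
Round 3 — N13, N22 trip offline.
  N13 sheds 226 MW: no online neighbours, lost.
  N22 sheds 114 MW: no online neighbours, lost.
No further trips.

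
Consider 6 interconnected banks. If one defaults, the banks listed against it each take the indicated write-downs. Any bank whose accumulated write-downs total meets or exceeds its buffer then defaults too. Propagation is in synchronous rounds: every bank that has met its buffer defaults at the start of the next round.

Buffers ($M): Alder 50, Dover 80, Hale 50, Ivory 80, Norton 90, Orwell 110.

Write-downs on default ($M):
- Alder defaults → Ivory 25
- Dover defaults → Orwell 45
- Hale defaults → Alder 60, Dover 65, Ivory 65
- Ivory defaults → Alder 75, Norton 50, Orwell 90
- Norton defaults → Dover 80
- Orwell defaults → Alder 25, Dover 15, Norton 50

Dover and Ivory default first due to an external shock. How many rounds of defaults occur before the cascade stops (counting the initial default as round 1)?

3

Round 1 — Dover, Ivory default (initial).
  Alder: +75 → 75 ≥ 50
  Norton: +50 → 50 < 90
  Orwell: +45+90 → 135 ≥ 110
Round 2 — Alder, Orwell default.
  Norton: +50 → 100 ≥ 90
Round 3 — Norton defaults.
No further defaults.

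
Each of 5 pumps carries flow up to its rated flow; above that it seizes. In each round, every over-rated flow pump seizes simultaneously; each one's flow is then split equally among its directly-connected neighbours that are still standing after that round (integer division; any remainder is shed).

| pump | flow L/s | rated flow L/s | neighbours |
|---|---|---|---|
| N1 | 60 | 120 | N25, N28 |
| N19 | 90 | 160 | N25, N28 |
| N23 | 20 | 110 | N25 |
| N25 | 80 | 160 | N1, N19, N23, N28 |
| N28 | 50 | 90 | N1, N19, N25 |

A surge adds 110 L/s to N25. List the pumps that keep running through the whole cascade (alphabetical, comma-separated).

N23

Round 1 — N25 at 190 > 160. N25 seizes.
  N25 sheds 190 L/s to N1, N19, N23, N28: 47 each (2 lost).
    N1: 60+47 = 107 ≤ 120
    N19: 90+47 = 137 ≤ 160
    N23: 20+47 = 67 ≤ 110
    N28: 50+47 = 97 > 90
Round 2 — N28 seizes.
  N28 sheds 97 L/s to N1, N19: 48 each (1 lost).
    N1: 107+48 = 155 > 120
    N19: 137+48 = 185 > 160
Round 3 — N1, N19 seize.
  N1 sheds 155 L/s: no online neighbours, lost.
  N19 sheds 185 L/s: no online neighbours, lost.
No further seizures.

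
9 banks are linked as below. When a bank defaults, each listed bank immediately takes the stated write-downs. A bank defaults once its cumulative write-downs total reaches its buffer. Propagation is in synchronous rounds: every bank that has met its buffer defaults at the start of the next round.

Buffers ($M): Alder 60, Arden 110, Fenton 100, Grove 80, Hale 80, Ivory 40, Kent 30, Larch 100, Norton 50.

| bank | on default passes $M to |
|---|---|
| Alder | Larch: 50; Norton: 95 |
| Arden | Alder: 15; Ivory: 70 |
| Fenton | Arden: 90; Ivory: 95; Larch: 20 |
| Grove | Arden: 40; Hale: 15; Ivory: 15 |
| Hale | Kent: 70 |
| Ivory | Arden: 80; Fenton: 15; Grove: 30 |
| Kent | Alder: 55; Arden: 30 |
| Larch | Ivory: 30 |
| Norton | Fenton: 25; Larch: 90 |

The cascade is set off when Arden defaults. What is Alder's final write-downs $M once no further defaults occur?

Round 1 — Arden defaults (initial).
  Alder: +15 → 15 < 60
  Ivory: +70 → 70 ≥ 40
Round 2 — Ivory defaults.
  Fenton: +15 → 15 < 100
  Grove: +30 → 30 < 80
No further defaults.

15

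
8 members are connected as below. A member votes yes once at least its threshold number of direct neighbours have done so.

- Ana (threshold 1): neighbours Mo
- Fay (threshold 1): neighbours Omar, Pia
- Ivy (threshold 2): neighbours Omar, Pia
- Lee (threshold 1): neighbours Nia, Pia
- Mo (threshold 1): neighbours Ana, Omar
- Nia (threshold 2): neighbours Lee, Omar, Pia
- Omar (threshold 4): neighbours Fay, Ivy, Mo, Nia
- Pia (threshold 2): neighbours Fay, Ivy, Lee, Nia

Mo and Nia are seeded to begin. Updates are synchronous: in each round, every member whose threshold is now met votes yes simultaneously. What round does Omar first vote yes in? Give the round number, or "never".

Round 1 — Mo, Nia vote yes (initial).
Round 2 — checking thresholds:
  Ana: 1 of 1 neighbours ≥ 1, votes yes.
  Lee: 1 of 2 neighbours ≥ 1, votes yes.
  Omar: 2 of 4 neighbours < 4, not yet.
  Pia: 1 of 4 neighbours < 2, not yet.
Round 3 — checking thresholds:
  Omar: 2 of 4 neighbours < 4, not yet.
  Pia: 2 of 4 neighbours ≥ 2, votes yes.
Round 4 — checking thresholds:
  Fay: 1 of 2 neighbours ≥ 1, votes yes.
  Ivy: 1 of 2 neighbours < 2, not yet.
  Omar: 2 of 4 neighbours < 4, not yet.
Round 5 — no new yes votes; cascade stops.

never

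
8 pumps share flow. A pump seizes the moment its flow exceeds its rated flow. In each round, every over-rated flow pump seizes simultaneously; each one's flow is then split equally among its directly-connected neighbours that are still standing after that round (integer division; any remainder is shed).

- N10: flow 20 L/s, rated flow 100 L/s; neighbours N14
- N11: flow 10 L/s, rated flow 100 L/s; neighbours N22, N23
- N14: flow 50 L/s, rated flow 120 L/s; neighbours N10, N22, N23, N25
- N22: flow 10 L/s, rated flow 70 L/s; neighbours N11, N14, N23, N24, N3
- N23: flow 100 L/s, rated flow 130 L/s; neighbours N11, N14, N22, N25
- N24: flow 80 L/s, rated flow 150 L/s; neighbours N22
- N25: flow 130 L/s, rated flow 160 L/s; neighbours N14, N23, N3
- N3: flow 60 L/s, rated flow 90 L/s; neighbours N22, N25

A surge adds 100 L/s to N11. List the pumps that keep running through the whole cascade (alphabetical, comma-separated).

N24

Round 1 — N11 at 110 > 100. N11 seizes.
  N11 sheds 110 L/s to N22, N23: 55 each.
    N22: 10+55 = 65 ≤ 70
    N23: 100+55 = 155 > 130
Round 2 — N23 seizes.
  N23 sheds 155 L/s to N14, N22, N25: 51 each (2 lost).
    N14: 50+51 = 101 ≤ 120
    N22: 65+51 = 116 > 70
    N25: 130+51 = 181 > 160
Round 3 — N22, N25 seize.
  N22 sheds 116 L/s to N14, N24, N3: 38 each (2 lost).
    N14: 101+38 = 139 > 120
    N24: 80+38 = 118 ≤ 150
    N3: 60+38 = 98 > 90
  N25 sheds 181 L/s to N14, N3: 90 each (1 lost).
    N14: 139+90 = 229 > 120
    N3: 98+90 = 188 > 90
Round 4 — N14, N3 seize.
  N14 sheds 229 L/s to N10: 229 each.
    N10: 20+229 = 249 > 100
  N3 sheds 188 L/s: no online neighbours, lost.
Round 5 — N10 seizes.
  N10 sheds 249 L/s: no online neighbours, lost.
No further seizures.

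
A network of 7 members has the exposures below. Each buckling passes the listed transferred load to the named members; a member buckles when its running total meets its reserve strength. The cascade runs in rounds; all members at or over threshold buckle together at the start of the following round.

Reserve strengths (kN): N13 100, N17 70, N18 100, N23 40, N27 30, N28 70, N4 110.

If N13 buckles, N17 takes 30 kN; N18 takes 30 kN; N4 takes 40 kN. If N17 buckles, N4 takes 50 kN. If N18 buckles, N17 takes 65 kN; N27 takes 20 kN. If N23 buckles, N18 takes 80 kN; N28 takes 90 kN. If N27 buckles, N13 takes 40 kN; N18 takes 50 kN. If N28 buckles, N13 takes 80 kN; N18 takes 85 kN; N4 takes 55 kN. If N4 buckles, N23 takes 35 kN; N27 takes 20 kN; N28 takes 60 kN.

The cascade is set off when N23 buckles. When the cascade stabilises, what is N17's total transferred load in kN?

Round 1 — N23 buckles (initial).
  N18: +80 → 80 < 100
  N28: +90 → 90 ≥ 70
Round 2 — N28 buckles.
  N13: +80 → 80 < 100
  N18: +85 → 165 ≥ 100
  N4: +55 → 55 < 110
Round 3 — N18 buckles.
  N17: +65 → 65 < 70
  N27: +20 → 20 < 30
No further bucklings.

65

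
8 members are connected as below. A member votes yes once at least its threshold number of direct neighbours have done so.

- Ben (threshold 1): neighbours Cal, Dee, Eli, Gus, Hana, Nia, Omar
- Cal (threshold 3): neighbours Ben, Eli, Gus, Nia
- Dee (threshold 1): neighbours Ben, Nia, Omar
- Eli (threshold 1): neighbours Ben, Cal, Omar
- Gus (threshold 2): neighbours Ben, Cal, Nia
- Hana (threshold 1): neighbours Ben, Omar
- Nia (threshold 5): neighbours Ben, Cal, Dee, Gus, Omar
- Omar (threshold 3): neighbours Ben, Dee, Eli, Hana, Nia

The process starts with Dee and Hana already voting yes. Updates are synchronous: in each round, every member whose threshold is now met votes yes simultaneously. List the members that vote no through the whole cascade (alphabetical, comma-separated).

Round 1 — Dee, Hana vote yes (initial).
Round 2 — checking thresholds:
  Ben: 2 of 7 neighbours ≥ 1, votes yes.
  Nia: 1 of 5 neighbours < 5, holds.
  Omar: 2 of 5 neighbours < 3, holds.
Round 3 — checking thresholds:
  Cal: 1 of 4 neighbours < 3, holds.
  Eli: 1 of 3 neighbours ≥ 1, votes yes.
  Gus: 1 of 3 neighbours < 2, holds.
  Nia: 2 of 5 neighbours < 5, holds.
  Omar: 3 of 5 neighbours ≥ 3, votes yes.
Round 4 — no new yes votes; cascade stops.

Cal, Gus, Nia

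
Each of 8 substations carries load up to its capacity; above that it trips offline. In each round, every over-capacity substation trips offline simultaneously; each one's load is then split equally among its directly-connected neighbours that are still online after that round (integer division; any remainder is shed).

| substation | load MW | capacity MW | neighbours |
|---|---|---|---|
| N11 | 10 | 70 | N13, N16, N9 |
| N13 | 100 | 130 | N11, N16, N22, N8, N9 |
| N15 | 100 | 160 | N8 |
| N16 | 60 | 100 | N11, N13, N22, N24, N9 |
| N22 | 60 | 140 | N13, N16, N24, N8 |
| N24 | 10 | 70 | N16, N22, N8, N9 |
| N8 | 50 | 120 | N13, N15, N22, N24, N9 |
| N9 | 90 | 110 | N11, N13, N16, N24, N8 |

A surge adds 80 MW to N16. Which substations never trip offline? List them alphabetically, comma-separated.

N15

Round 1 — N16 at 140 > 100. N16 trips offline.
  N16 sheds 140 MW to N11, N13, N22, N24, N9: 28 each.
    N11: 10+28 = 38 ≤ 70
    N13: 100+28 = 128 ≤ 130
    N22: 60+28 = 88 ≤ 140
    N24: 10+28 = 38 ≤ 70
    N9: 90+28 = 118 > 110
Round 2 — N9 trips offline.
  N9 sheds 118 MW to N11, N13, N24, N8: 29 each (2 lost).
    N11: 38+29 = 67 ≤ 70
    N13: 128+29 = 157 > 130
    N24: 38+29 = 67 ≤ 70
    N8: 50+29 = 79 ≤ 120
Round 3 — N13 trips offline.
  N13 sheds 157 MW to N11, N22, N8: 52 each (1 lost).
    N11: 67+52 = 119 > 70
    N22: 88+52 = 140 ≤ 140
    N8: 79+52 = 131 > 120
Round 4 — N11, N8 trip offline.
  N11 sheds 119 MW: no online neighbours, lost.
  N8 sheds 131 MW to N15, N22, N24: 43 each (2 lost).
    N15: 100+43 = 143 ≤ 160
    N22: 140+43 = 183 > 140
    N24: 67+43 = 110 > 70
Round 5 — N22, N24 trip offline.
  N22 sheds 183 MW: no online neighbours, lost.
  N24 sheds 110 MW: no online neighbours, lost.
No further trips.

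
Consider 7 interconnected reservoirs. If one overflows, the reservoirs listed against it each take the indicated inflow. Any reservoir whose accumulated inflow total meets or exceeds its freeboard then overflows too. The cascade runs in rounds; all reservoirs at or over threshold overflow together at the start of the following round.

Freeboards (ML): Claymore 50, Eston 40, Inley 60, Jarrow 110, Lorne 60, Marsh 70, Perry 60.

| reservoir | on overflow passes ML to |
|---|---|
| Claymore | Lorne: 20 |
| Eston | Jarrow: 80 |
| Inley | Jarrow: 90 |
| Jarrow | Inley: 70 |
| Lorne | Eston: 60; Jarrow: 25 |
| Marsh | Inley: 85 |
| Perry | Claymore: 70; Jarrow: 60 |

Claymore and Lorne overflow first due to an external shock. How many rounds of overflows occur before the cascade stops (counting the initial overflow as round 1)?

2

Round 1 — Claymore, Lorne overflow (initial).
  Eston: +60 → 60 ≥ 40
  Jarrow: +25 → 25 < 110
Round 2 — Eston overflows.
  Jarrow: +80 → 105 < 110
No further overflows.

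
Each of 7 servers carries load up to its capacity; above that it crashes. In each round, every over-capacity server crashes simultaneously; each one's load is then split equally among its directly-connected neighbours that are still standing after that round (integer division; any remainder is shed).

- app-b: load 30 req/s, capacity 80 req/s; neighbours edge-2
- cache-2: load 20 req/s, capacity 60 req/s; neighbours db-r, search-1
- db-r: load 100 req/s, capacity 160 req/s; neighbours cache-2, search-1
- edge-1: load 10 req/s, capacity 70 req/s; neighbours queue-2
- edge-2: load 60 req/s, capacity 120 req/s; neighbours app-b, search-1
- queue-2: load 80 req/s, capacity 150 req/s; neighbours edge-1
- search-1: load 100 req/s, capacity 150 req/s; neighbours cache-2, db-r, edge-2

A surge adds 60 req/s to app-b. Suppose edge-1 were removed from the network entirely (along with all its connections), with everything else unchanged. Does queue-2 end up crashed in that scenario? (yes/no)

With edge-1 removed:
Round 1 — app-b at 90 > 80. app-b crashes.
  app-b sheds 90 req/s to edge-2: 90 each.
    edge-2: 60+90 = 150 > 120
Round 2 — edge-2 crashes.
  edge-2 sheds 150 req/s to search-1: 150 each.
    search-1: 100+150 = 250 > 150
Round 3 — search-1 crashes.
  search-1 sheds 250 req/s to cache-2, db-r: 125 each.
    cache-2: 20+125 = 145 > 60
    db-r: 100+125 = 225 > 160
Round 4 — cache-2, db-r crash.
  cache-2 sheds 145 req/s: no online neighbours, lost.
  db-r sheds 225 req/s: no online neighbours, lost.
No further crashes.

no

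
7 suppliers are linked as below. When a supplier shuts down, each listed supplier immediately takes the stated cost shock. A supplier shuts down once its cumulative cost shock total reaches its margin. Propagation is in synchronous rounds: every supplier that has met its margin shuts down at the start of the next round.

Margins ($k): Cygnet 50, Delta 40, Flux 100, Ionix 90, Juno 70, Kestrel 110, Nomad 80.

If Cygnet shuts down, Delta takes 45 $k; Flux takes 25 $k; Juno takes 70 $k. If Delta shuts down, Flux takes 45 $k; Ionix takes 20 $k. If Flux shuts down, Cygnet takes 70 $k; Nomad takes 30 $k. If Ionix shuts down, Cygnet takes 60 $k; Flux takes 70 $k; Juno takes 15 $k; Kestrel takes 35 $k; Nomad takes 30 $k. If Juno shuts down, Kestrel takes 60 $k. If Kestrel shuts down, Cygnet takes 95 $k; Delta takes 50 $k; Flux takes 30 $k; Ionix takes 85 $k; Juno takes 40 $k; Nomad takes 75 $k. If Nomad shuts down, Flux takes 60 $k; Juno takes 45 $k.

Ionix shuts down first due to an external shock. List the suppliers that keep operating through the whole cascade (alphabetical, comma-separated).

Kestrel, Nomad

Round 1 — Ionix shuts down (initial).
  Cygnet: +60 → 60 ≥ 50
  Flux: +70 → 70 < 100
  Juno: +15 → 15 < 70
  Kestrel: +35 → 35 < 110
  Nomad: +30 → 30 < 80
Round 2 — Cygnet shuts down.
  Delta: +45 → 45 ≥ 40
  Flux: +25 → 95 < 100
  Juno: +70 → 85 ≥ 70
Round 3 — Delta, Juno shut down.
  Flux: +45 → 140 ≥ 100
  Kestrel: +60 → 95 < 110
Round 4 — Flux shuts down.
  Nomad: +30 → 60 < 80
No further shutdowns.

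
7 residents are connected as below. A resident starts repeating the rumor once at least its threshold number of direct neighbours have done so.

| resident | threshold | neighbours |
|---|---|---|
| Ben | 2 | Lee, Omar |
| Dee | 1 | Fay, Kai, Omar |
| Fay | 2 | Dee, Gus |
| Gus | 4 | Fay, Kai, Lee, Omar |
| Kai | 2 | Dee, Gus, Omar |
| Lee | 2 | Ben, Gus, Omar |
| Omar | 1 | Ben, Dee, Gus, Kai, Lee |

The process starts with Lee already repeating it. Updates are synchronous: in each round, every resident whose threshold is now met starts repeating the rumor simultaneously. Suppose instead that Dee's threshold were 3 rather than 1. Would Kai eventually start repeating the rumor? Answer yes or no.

With Dee's threshold at 3:
Round 1 — Lee starts repeating the rumor (initial).
Round 2 — checking thresholds:
  Ben: 1 of 2 neighbours < 2, not yet.
  Gus: 1 of 4 neighbours < 4, not yet.
  Omar: 1 of 5 neighbours ≥ 1, starts repeating the rumor.
Round 3 — checking thresholds:
  Ben: 2 of 2 neighbours ≥ 2, starts repeating the rumor.
  Dee: 1 of 3 neighbours < 3, not yet.
  Gus: 2 of 4 neighbours < 4, not yet.
  Kai: 1 of 3 neighbours < 2, not yet.
Round 4 — no new spreads; cascade stops.

no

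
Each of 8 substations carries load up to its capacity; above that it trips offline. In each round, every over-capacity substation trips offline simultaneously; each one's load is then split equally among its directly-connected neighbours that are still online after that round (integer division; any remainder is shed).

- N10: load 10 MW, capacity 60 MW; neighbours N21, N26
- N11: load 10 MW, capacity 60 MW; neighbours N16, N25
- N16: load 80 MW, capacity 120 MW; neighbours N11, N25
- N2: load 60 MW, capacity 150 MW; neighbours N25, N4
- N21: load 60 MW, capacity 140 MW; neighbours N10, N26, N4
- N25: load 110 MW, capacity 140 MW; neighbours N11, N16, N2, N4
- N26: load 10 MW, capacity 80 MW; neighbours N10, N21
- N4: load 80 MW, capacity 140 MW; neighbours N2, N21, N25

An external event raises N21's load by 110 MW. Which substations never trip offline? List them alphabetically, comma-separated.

Round 1 — N21 at 170 > 140. N21 trips offline.
  N21 sheds 170 MW to N10, N26, N4: 56 each (2 lost).
    N10: 10+56 = 66 > 60
    N26: 10+56 = 66 ≤ 80
    N4: 80+56 = 136 ≤ 140
Round 2 — N10 trips offline.
  N10 sheds 66 MW to N26: 66 each.
    N26: 66+66 = 132 > 80
Round 3 — N26 trips offline.
  N26 sheds 132 MW: no online neighbours, lost.
No further trips.

N11, N16, N2, N25, N4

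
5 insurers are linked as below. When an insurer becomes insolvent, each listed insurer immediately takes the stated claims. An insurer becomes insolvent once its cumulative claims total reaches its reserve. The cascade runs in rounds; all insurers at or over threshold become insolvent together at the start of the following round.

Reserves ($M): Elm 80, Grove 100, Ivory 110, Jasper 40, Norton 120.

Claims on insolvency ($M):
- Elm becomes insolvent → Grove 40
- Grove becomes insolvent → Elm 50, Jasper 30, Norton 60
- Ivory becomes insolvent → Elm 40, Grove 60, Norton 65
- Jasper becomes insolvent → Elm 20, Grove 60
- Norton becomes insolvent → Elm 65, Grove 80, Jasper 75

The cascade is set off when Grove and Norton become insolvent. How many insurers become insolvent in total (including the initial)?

Round 1 — Grove, Norton become insolvent (initial).
  Elm: +50+65 → 115 ≥ 80
  Jasper: +30+75 → 105 ≥ 40
Round 2 — Elm, Jasper become insolvent.
No further insolvencies.

4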